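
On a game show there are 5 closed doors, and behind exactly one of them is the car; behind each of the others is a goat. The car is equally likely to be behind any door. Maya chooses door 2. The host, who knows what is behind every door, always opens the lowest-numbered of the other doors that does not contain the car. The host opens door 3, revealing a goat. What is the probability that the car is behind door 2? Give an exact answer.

0

Apply Bayes' rule, conditioning on where the car actually is.
If it is behind door 1 (prior 1/5): door 3 is the lowest-numbered option available, probability 1; weight (1/5)·1 = 1/5.
If it is behind any of doors 2, 4, and 5 (prior 1/5 each): the host would have opened door 1 instead, probability 0; weight (1/5)·0 = 0 each.
If it is behind door 3 (prior 1/5): the host opened door 3, so this case is ruled out; weight (1/5)·0 = 0.
The weights sum to 1/5.
So P(the car behind door 2 | the host opened door 3) = 0 / (1/5) = 0.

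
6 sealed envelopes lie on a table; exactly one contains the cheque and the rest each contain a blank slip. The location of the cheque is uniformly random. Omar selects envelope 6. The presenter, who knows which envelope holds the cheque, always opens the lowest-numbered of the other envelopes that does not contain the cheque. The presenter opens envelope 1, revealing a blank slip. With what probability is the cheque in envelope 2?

1/5

Apply Bayes' rule, conditioning on where the cheque actually is.
If it is in envelope 1 (prior 1/6): the presenter opened envelope 1, so this case is ruled out; weight (1/6)·0 = 0.
If it is in any of envelopes 2, 3, 4, 5, and 6 (prior 1/6 each): envelope 1 is the lowest-numbered option available, probability 1; weight (1/6)·1 = 1/6 each.
The weights sum to 5/6.
So P(the cheque in envelope 2 | the presenter opened envelope 1) = (1/6) / (5/6) = 1/5.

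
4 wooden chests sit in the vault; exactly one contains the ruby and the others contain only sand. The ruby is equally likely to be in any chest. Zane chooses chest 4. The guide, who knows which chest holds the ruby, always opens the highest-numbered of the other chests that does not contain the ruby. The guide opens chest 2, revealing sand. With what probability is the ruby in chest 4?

0

Consider each possible location of the ruby in turn.
If it is in either of chests 1 and 4 (prior 1/4 each): the guide would have opened chest 3 instead, probability 0; weight (1/4)·0 = 0 each.
If it is in chest 2 (prior 1/4): the guide opened chest 2, so this case is ruled out; weight (1/4)·0 = 0.
If it is in chest 3 (prior 1/4): chest 2 is the highest-numbered option available, probability 1; weight (1/4)·1 = 1/4.
The weights sum to 1/4.
So P(the ruby in chest 4 | the guide opened chest 2) = 0 / (1/4) = 0.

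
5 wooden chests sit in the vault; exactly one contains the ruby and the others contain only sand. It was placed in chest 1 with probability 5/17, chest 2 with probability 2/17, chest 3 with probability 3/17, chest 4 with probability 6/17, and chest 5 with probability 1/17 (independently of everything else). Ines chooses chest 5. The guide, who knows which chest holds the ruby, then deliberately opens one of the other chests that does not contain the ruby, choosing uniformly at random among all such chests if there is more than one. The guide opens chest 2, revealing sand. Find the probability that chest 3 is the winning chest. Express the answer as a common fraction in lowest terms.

Apply Bayes' rule, conditioning on where the ruby actually is.
If it is in chest 1 (prior 5/17): the guide has 3 equally likely choices, so probability 1/3; weight (5/17)·(1/3) = 5/51.
If it is in chest 2 (prior 2/17): the guide opened chest 2, so this case is ruled out; weight (2/17)·0 = 0.
If it is in chest 3 (prior 3/17): the guide has 3 equally likely choices, so probability 1/3; weight (3/17)·(1/3) = 1/17.
If it is in chest 4 (prior 6/17): the guide has 3 equally likely choices, so probability 1/3; weight (6/17)·(1/3) = 2/17.
If it is in chest 5 (prior 1/17): the guide has 4 equally likely choices, so probability 1/4; weight (1/17)·(1/4) = 1/68.
The weights sum to 59/204.
So P(the ruby in chest 3 | the guide opened chest 2) = (1/17) / (59/204) = 12/59.

12/59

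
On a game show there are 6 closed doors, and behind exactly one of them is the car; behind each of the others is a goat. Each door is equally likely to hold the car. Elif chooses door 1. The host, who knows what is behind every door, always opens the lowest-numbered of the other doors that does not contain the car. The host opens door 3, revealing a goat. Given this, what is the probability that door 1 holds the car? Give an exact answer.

0

Consider each possible location of the car in turn.
If it is behind any of doors 1, 4, 5, and 6 (prior 1/6 each): the host would have opened door 2 instead, probability 0; weight (1/6)·0 = 0 each.
If it is behind door 2 (prior 1/6): door 3 is the lowest-numbered option available, probability 1; weight (1/6)·1 = 1/6.
If it is behind door 3 (prior 1/6): the host opened door 3, so this case is ruled out; weight (1/6)·0 = 0.
The weights sum to 1/6.
So P(the car behind door 1 | the host opened door 3) = 0 / (1/6) = 0.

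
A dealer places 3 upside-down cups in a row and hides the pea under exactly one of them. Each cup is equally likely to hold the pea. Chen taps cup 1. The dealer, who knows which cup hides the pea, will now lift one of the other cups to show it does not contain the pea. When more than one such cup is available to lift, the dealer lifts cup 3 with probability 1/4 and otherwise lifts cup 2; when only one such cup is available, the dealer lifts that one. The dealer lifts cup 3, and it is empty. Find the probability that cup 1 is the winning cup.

Apply Bayes' rule, conditioning on where the pea actually is.
If it is under cup 1 (prior 1/3): cup 3 is available, opened with probability 1/4; weight (1/3)·(1/4) = 1/12.
If it is under cup 2 (prior 1/3): only cup 3 is available, probability 1; weight (1/3)·1 = 1/3.
If it is under cup 3 (prior 1/3): the dealer opened cup 3, so this case is ruled out; weight (1/3)·0 = 0.
The weights sum to 5/12.
So P(the pea under cup 1 | the dealer opened cup 3) = (1/12) / (5/12) = 1/5.

1/5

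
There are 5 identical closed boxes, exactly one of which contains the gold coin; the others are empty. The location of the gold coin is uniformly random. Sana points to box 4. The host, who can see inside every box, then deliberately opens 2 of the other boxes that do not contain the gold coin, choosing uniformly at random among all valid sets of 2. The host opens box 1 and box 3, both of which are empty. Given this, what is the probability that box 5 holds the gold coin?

2/5

Condition on the true location of the gold coin.
If it is in either of boxes 1 and 3 (prior 1/5 each): that box was opened and seen not to hold the prize — ruled out; weight (1/5)·0 = 0 each.
If it is in either of boxes 2 and 5 (prior 1/5 each): the host has 3 equally likely choices, so probability 1/3; weight (1/5)·(1/3) = 1/15 each.
If it is in box 4 (prior 1/5): the host has 6 equally likely choices, so probability 1/6; weight (1/5)·(1/6) = 1/30.
The weights sum to 1/6.
So P(the gold coin in box 5 | the host opened box 1 and box 3) = (1/15) / (1/6) = 2/5.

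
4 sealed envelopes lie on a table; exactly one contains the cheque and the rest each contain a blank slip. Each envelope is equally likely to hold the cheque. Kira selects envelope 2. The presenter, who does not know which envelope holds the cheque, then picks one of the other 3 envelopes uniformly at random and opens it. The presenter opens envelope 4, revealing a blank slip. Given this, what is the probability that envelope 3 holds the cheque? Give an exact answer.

1/3

Apply Bayes' rule, conditioning on where the cheque actually is.
If it is in any of envelopes 1, 2, and 3 (prior 1/4 each): the presenter picks envelope 4 with probability 1/3 regardless, and it is not the prize; weight (1/4)·(1/3) = 1/12 each.
If it is in envelope 4 (prior 1/4): the presenter opened envelope 4, so this case is ruled out; weight (1/4)·0 = 0.
The weights sum to 1/4.
So P(the cheque in envelope 3 | the presenter opened envelope 4) = (1/12) / (1/4) = 1/3.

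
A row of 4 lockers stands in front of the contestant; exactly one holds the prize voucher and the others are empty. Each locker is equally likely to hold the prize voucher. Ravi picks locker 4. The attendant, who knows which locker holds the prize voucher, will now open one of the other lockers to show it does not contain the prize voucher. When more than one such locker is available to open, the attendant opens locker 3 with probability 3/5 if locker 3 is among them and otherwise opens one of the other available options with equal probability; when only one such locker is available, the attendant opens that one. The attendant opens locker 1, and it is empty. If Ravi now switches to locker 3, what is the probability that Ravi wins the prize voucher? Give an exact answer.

5/11

Apply Bayes' rule, conditioning on where the prize voucher actually is.
If it is in locker 1 (prior 1/4): the attendant opened locker 1, so this case is ruled out; weight (1/4)·0 = 0.
If it is in locker 2 (prior 1/4): locker 3 is available but not opened, probability 2/5; weight (1/4)·(2/5) = 1/10.
If it is in locker 3 (prior 1/4): locker 3 holds the prize so is unavailable; the attendant chooses uniformly among the 2 others, probability 1/2; weight (1/4)·(1/2) = 1/8.
If it is in locker 4 (prior 1/4): locker 3 is available but not opened; locker 1 gets probability (1 − 3/5)/2 = 1/5; weight (1/4)·(1/5) = 1/20.
The weights sum to 11/40.
So P(the prize voucher in locker 3 | the attendant opened locker 1) = (1/8) / (11/40) = 5/11.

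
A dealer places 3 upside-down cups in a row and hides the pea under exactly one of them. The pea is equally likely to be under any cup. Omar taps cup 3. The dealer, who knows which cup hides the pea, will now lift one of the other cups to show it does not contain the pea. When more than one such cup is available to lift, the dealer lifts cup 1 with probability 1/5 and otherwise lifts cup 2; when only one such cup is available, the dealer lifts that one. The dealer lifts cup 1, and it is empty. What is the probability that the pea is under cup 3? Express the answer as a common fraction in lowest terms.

1/6

Consider each possible location of the pea in turn.
If it is under cup 1 (prior 1/3): the dealer opened cup 1, so this case is ruled out; weight (1/3)·0 = 0.
If it is under cup 2 (prior 1/3): only cup 1 is available, probability 1; weight (1/3)·1 = 1/3.
If it is under cup 3 (prior 1/3): cup 1 is available, opened with probability 1/5; weight (1/3)·(1/5) = 1/15.
The weights sum to 2/5.
So P(the pea under cup 3 | the dealer opened cup 1) = (1/15) / (2/5) = 1/6.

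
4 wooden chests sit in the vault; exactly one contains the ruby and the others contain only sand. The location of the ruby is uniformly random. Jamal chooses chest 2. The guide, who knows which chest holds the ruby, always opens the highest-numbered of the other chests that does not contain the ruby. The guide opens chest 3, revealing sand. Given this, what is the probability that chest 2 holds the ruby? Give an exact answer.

0

Apply Bayes' rule, conditioning on where the ruby actually is.
If it is in either of chests 1 and 2 (prior 1/4 each): the guide would have opened chest 4 instead, probability 0; weight (1/4)·0 = 0 each.
If it is in chest 3 (prior 1/4): the guide opened chest 3, so this case is ruled out; weight (1/4)·0 = 0.
If it is in chest 4 (prior 1/4): chest 3 is the highest-numbered option available, probability 1; weight (1/4)·1 = 1/4.
The weights sum to 1/4.
So P(the ruby in chest 2 | the guide opened chest 3) = 0 / (1/4) = 0.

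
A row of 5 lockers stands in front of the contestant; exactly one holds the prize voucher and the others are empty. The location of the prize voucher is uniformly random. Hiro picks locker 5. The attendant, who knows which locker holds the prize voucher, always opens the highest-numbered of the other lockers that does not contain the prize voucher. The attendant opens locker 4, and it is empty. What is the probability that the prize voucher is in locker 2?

1/4

Apply Bayes' rule, conditioning on where the prize voucher actually is.
If it is in any of lockers 1, 2, 3, and 5 (prior 1/5 each): locker 4 is the highest-numbered option available, probability 1; weight (1/5)·1 = 1/5 each.
If it is in locker 4 (prior 1/5): the attendant opened locker 4, so this case is ruled out; weight (1/5)·0 = 0.
The weights sum to 4/5.
So P(the prize voucher in locker 2 | the attendant opened locker 4) = (1/5) / (4/5) = 1/4.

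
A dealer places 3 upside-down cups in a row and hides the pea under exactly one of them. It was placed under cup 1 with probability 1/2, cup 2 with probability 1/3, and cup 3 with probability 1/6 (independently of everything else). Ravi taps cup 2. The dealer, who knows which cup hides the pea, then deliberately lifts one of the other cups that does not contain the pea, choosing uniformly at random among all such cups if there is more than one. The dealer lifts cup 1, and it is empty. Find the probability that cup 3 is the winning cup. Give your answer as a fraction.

Condition on the true location of the pea.
If it is under cup 1 (prior 1/2): the dealer opened cup 1, so this case is ruled out; weight (1/2)·0 = 0.
If it is under cup 2 (prior 1/3): the dealer has 2 equally likely choices, so probability 1/2; weight (1/3)·(1/2) = 1/6.
If it is under cup 3 (prior 1/6): the dealer has no choice, probability 1; weight (1/6)·1 = 1/6.
The weights sum to 1/3.
So P(the pea under cup 3 | the dealer opened cup 1) = (1/6) / (1/3) = 1/2.

1/2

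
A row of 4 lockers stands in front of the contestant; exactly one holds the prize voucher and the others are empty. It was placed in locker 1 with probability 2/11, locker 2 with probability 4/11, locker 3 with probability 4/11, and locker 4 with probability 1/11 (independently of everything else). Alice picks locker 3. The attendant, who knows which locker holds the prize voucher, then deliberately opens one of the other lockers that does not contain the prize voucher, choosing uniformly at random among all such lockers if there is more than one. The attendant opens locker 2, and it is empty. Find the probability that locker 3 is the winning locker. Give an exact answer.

Apply Bayes' rule, conditioning on where the prize voucher actually is.
If it is in locker 1 (prior 2/11): the attendant has 2 equally likely choices, so probability 1/2; weight (2/11)·(1/2) = 1/11.
If it is in locker 2 (prior 4/11): the attendant opened locker 2, so this case is ruled out; weight (4/11)·0 = 0.
If it is in locker 3 (prior 4/11): the attendant has 3 equally likely choices, so probability 1/3; weight (4/11)·(1/3) = 4/33.
If it is in locker 4 (prior 1/11): the attendant has 2 equally likely choices, so probability 1/2; weight (1/11)·(1/2) = 1/22.
The weights sum to 17/66.
So P(the prize voucher in locker 3 | the attendant opened locker 2) = (4/33) / (17/66) = 8/17.

8/17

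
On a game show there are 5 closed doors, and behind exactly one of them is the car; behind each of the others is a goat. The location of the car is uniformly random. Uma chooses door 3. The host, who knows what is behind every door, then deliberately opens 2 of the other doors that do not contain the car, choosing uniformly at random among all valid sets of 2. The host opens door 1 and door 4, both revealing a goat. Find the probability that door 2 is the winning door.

2/5

Condition on the true location of the car.
If it is behind either of doors 1 and 4 (prior 1/5 each): that door was opened and seen not to hold the prize — ruled out; weight (1/5)·0 = 0 each.
If it is behind either of doors 2 and 5 (prior 1/5 each): the host has 3 equally likely choices, so probability 1/3; weight (1/5)·(1/3) = 1/15 each.
If it is behind door 3 (prior 1/5): the host has 6 equally likely choices, so probability 1/6; weight (1/5)·(1/6) = 1/30.
The weights sum to 1/6.
So P(the car behind door 2 | the host opened door 1 and door 4) = (1/15) / (1/6) = 2/5.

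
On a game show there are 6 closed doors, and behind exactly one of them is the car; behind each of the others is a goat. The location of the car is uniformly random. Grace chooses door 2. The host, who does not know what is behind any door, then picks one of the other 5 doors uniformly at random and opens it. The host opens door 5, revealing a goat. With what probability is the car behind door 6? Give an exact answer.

Apply Bayes' rule, conditioning on where the car actually is.
If it is behind any of doors 1, 2, 3, 4, and 6 (prior 1/6 each): the host picks door 5 with probability 1/5 regardless, and it is not the prize; weight (1/6)·(1/5) = 1/30 each.
If it is behind door 5 (prior 1/6): the host opened door 5, so this case is ruled out; weight (1/6)·0 = 0.
The weights sum to 1/6.
So P(the car behind door 6 | the host opened door 5) = (1/30) / (1/6) = 1/5.

1/5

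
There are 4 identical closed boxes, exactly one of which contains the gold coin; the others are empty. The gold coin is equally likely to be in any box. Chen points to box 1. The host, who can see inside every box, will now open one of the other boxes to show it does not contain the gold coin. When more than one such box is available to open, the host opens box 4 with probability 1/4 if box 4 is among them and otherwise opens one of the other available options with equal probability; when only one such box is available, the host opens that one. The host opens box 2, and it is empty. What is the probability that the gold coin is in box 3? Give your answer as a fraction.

Condition on the true location of the gold coin.
If it is in box 1 (prior 1/4): box 4 is available but not opened; box 2 gets probability (1 − 1/4)/2 = 3/8; weight (1/4)·(3/8) = 3/32.
If it is in box 2 (prior 1/4): the host opened box 2, so this case is ruled out; weight (1/4)·0 = 0.
If it is in box 3 (prior 1/4): box 4 is available but not opened, probability 3/4; weight (1/4)·(3/4) = 3/16.
If it is in box 4 (prior 1/4): box 4 holds the prize so is unavailable; the host chooses uniformly among the 2 others, probability 1/2; weight (1/4)·(1/2) = 1/8.
The weights sum to 13/32.
So P(the gold coin in box 3 | the host opened box 2) = (3/16) / (13/32) = 6/13.

6/13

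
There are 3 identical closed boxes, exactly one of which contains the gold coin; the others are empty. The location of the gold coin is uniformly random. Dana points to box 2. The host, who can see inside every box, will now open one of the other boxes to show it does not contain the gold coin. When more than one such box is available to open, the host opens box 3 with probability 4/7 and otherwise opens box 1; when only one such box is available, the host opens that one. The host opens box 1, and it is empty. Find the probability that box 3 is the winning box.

Consider each possible location of the gold coin in turn.
If it is in box 1 (prior 1/3): the host opened box 1, so this case is ruled out; weight (1/3)·0 = 0.
If it is in box 2 (prior 1/3): box 3 is available but not opened, probability 3/7; weight (1/3)·(3/7) = 1/7.
If it is in box 3 (prior 1/3): only box 1 is available, probability 1; weight (1/3)·1 = 1/3.
The weights sum to 10/21.
So P(the gold coin in box 3 | the host opened box 1) = (1/3) / (10/21) = 7/10.

7/10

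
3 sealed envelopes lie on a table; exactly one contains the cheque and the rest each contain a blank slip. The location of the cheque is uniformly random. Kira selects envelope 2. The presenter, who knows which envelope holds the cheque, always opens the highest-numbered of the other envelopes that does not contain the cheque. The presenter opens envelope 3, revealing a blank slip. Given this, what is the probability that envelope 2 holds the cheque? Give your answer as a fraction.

1/2

Consider each possible location of the cheque in turn.
If it is in either of envelopes 1 and 2 (prior 1/3 each): envelope 3 is the highest-numbered option available, probability 1; weight (1/3)·1 = 1/3 each.
If it is in envelope 3 (prior 1/3): the presenter opened envelope 3, so this case is ruled out; weight (1/3)·0 = 0.
The weights sum to 2/3.
So P(the cheque in envelope 2 | the presenter opened envelope 3) = (1/3) / (2/3) = 1/2.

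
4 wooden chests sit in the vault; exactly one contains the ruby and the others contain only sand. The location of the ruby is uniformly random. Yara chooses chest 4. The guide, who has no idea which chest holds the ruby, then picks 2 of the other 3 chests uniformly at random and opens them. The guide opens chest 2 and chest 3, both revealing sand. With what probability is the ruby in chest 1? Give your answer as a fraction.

Consider each possible location of the ruby in turn.
If it is in either of chests 1 and 4 (prior 1/4 each): the guide picks exactly this set with probability 1/3 regardless, and none is the prize; weight (1/4)·(1/3) = 1/12 each.
If it is in either of chests 2 and 3 (prior 1/4 each): that chest was opened and seen not to hold the prize — ruled out; weight (1/4)·0 = 0 each.
The weights sum to 1/6.
So P(the ruby in chest 1 | the guide opened chest 2 and chest 3) = (1/12) / (1/6) = 1/2.

1/2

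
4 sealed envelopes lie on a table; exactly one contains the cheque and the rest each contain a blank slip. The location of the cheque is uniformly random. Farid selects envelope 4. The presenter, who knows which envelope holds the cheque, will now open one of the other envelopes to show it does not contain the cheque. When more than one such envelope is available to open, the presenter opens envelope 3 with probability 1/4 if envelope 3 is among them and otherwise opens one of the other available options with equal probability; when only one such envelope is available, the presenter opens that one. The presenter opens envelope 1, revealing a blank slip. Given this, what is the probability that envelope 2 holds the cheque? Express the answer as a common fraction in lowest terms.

Condition on the true location of the cheque.
If it is in envelope 1 (prior 1/4): the presenter opened envelope 1, so this case is ruled out; weight (1/4)·0 = 0.
If it is in envelope 2 (prior 1/4): envelope 3 is available but not opened, probability 3/4; weight (1/4)·(3/4) = 3/16.
If it is in envelope 3 (prior 1/4): envelope 3 holds the prize so is unavailable; the presenter chooses uniformly among the 2 others, probability 1/2; weight (1/4)·(1/2) = 1/8.
If it is in envelope 4 (prior 1/4): envelope 3 is available but not opened; envelope 1 gets probability (1 − 1/4)/2 = 3/8; weight (1/4)·(3/8) = 3/32.
The weights sum to 13/32.
So P(the cheque in envelope 2 | the presenter opened envelope 1) = (3/16) / (13/32) = 6/13.

6/13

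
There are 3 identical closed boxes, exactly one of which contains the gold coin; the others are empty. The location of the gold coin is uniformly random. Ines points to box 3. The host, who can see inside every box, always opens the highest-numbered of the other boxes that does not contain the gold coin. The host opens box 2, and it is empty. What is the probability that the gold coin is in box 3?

Condition on the true location of the gold coin.
If it is in either of boxes 1 and 3 (prior 1/3 each): box 2 is the highest-numbered option available, probability 1; weight (1/3)·1 = 1/3 each.
If it is in box 2 (prior 1/3): the host opened box 2, so this case is ruled out; weight (1/3)·0 = 0.
The weights sum to 2/3.
So P(the gold coin in box 3 | the host opened box 2) = (1/3) / (2/3) = 1/2.

1/2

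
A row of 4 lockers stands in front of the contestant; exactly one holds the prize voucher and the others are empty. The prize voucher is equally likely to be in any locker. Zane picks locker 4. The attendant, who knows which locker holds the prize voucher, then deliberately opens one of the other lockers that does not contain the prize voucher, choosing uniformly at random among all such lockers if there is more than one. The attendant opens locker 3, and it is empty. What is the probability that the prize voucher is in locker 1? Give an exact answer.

Consider each possible location of the prize voucher in turn.
If it is in either of lockers 1 and 2 (prior 1/4 each): the attendant has 2 equally likely choices, so probability 1/2; weight (1/4)·(1/2) = 1/8 each.
If it is in locker 3 (prior 1/4): the attendant opened locker 3, so this case is ruled out; weight (1/4)·0 = 0.
If it is in locker 4 (prior 1/4): the attendant has 3 equally likely choices, so probability 1/3; weight (1/4)·(1/3) = 1/12.
The weights sum to 1/3.
So P(the prize voucher in locker 1 | the attendant opened locker 3) = (1/8) / (1/3) = 3/8.

3/8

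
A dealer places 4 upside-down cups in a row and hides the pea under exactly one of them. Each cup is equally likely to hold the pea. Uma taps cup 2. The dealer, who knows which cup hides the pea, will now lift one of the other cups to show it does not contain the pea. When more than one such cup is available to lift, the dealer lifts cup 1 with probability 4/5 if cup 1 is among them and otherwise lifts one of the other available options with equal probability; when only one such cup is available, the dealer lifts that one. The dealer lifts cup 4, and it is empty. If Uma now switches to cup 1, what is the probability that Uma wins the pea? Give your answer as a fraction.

Apply Bayes' rule, conditioning on where the pea actually is.
If it is under cup 1 (prior 1/4): cup 1 holds the prize so is unavailable; the dealer chooses uniformly among the 2 others, probability 1/2; weight (1/4)·(1/2) = 1/8.
If it is under cup 2 (prior 1/4): cup 1 is available but not opened; cup 4 gets probability (1 − 4/5)/2 = 1/10; weight (1/4)·(1/10) = 1/40.
If it is under cup 3 (prior 1/4): cup 1 is available but not opened, probability 1/5; weight (1/4)·(1/5) = 1/20.
If it is under cup 4 (prior 1/4): the dealer opened cup 4, so this case is ruled out; weight (1/4)·0 = 0.
The weights sum to 1/5.
So P(the pea under cup 1 | the dealer opened cup 4) = (1/8) / (1/5) = 5/8.

5/8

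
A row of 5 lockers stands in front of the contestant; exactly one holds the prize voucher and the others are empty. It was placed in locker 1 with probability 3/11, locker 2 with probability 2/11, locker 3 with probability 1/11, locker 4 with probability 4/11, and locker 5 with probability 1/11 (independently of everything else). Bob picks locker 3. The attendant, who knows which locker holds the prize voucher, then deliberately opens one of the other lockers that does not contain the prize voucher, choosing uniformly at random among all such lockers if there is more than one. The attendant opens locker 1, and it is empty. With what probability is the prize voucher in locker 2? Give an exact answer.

Condition on the true location of the prize voucher.
If it is in locker 1 (prior 3/11): the attendant opened locker 1, so this case is ruled out; weight (3/11)·0 = 0.
If it is in locker 2 (prior 2/11): the attendant has 3 equally likely choices, so probability 1/3; weight (2/11)·(1/3) = 2/33.
If it is in locker 3 (prior 1/11): the attendant has 4 equally likely choices, so probability 1/4; weight (1/11)·(1/4) = 1/44.
If it is in locker 4 (prior 4/11): the attendant has 3 equally likely choices, so probability 1/3; weight (4/11)·(1/3) = 4/33.
If it is in locker 5 (prior 1/11): the attendant has 3 equally likely choices, so probability 1/3; weight (1/11)·(1/3) = 1/33.
The weights sum to 31/132.
So P(the prize voucher in locker 2 | the attendant opened locker 1) = (2/33) / (31/132) = 8/31.

8/31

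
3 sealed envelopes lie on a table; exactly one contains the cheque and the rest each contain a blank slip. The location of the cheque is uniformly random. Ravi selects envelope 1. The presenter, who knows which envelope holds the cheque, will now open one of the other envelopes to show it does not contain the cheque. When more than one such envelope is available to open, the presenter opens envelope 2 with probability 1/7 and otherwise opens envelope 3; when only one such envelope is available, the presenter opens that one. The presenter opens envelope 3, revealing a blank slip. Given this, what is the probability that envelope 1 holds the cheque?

Condition on the true location of the cheque.
If it is in envelope 1 (prior 1/3): envelope 2 is available but not opened, probability 6/7; weight (1/3)·(6/7) = 2/7.
If it is in envelope 2 (prior 1/3): only envelope 3 is available, probability 1; weight (1/3)·1 = 1/3.
If it is in envelope 3 (prior 1/3): the presenter opened envelope 3, so this case is ruled out; weight (1/3)·0 = 0.
The weights sum to 13/21.
So P(the cheque in envelope 1 | the presenter opened envelope 3) = (2/7) / (13/21) = 6/13.

6/13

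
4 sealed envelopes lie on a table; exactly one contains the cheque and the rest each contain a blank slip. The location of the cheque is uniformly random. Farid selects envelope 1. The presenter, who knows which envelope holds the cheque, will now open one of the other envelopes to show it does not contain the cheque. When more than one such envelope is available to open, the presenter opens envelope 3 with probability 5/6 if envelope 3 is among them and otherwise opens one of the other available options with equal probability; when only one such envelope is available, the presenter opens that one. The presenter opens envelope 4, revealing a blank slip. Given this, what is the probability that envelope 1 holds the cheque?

Consider each possible location of the cheque in turn.
If it is in envelope 1 (prior 1/4): envelope 3 is available but not opened; envelope 4 gets probability (1 − 5/6)/2 = 1/12; weight (1/4)·(1/12) = 1/48.
If it is in envelope 2 (prior 1/4): envelope 3 is available but not opened, probability 1/6; weight (1/4)·(1/6) = 1/24.
If it is in envelope 3 (prior 1/4): envelope 3 holds the prize so is unavailable; the presenter chooses uniformly among the 2 others, probability 1/2; weight (1/4)·(1/2) = 1/8.
If it is in envelope 4 (prior 1/4): the presenter opened envelope 4, so this case is ruled out; weight (1/4)·0 = 0.
The weights sum to 3/16.
So P(the cheque in envelope 1 | the presenter opened envelope 4) = (1/48) / (3/16) = 1/9.

1/9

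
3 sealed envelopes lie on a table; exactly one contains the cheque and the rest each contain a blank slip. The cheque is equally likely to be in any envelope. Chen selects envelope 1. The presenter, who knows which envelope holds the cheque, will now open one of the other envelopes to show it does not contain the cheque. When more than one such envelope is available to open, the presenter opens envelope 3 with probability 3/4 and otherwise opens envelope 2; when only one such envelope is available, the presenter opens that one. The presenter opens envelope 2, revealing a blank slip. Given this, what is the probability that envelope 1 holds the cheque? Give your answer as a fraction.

1/5

Apply Bayes' rule, conditioning on where the cheque actually is.
If it is in envelope 1 (prior 1/3): envelope 3 is available but not opened, probability 1/4; weight (1/3)·(1/4) = 1/12.
If it is in envelope 2 (prior 1/3): the presenter opened envelope 2, so this case is ruled out; weight (1/3)·0 = 0.
If it is in envelope 3 (prior 1/3): only envelope 2 is available, probability 1; weight (1/3)·1 = 1/3.
The weights sum to 5/12.
So P(the cheque in envelope 1 | the presenter opened envelope 2) = (1/12) / (5/12) = 1/5.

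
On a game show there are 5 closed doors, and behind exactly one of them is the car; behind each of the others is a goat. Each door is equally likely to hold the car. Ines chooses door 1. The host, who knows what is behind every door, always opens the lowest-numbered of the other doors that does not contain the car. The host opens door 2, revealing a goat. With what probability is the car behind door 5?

1/4

Apply Bayes' rule, conditioning on where the car actually is.
If it is behind any of doors 1, 3, 4, and 5 (prior 1/5 each): door 2 is the lowest-numbered option available, probability 1; weight (1/5)·1 = 1/5 each.
If it is behind door 2 (prior 1/5): the host opened door 2, so this case is ruled out; weight (1/5)·0 = 0.
The weights sum to 4/5.
So P(the car behind door 5 | the host opened door 2) = (1/5) / (4/5) = 1/4.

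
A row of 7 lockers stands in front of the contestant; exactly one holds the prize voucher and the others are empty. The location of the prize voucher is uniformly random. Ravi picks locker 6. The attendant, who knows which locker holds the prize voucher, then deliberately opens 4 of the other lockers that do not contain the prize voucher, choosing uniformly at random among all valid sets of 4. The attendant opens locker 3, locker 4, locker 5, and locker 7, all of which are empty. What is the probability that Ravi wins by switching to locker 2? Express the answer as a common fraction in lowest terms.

Apply Bayes' rule, conditioning on where the prize voucher actually is.
If it is in either of lockers 1 and 2 (prior 1/7 each): the attendant has 5 equally likely choices, so probability 1/5; weight (1/7)·(1/5) = 1/35 each.
If it is in any of lockers 3, 4, 5, and 7 (prior 1/7 each): that locker was opened and seen not to hold the prize — ruled out; weight (1/7)·0 = 0 each.
If it is in locker 6 (prior 1/7): the attendant has 15 equally likely choices, so probability 1/15; weight (1/7)·(1/15) = 1/105.
The weights sum to 1/15.
So P(the prize voucher in locker 2 | the attendant opened locker 3, locker 4, locker 5, and locker 7) = (1/35) / (1/15) = 3/7.

3/7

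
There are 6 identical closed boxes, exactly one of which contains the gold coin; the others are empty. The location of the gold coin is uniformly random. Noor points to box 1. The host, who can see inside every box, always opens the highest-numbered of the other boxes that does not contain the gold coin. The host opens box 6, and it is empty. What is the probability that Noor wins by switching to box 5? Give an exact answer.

1/5

Apply Bayes' rule, conditioning on where the gold coin actually is.
If it is in any of boxes 1, 2, 3, 4, and 5 (prior 1/6 each): box 6 is the highest-numbered option available, probability 1; weight (1/6)·1 = 1/6 each.
If it is in box 6 (prior 1/6): the host opened box 6, so this case is ruled out; weight (1/6)·0 = 0.
The weights sum to 5/6.
So P(the gold coin in box 5 | the host opened box 6) = (1/6) / (5/6) = 1/5.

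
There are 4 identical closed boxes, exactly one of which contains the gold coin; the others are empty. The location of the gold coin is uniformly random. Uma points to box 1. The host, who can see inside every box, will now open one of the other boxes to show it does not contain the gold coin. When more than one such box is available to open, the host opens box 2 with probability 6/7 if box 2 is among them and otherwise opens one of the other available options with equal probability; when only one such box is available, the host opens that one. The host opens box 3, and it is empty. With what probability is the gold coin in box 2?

Condition on the true location of the gold coin.
If it is in box 1 (prior 1/4): box 2 is available but not opened; box 3 gets probability (1 − 6/7)/2 = 1/14; weight (1/4)·(1/14) = 1/56.
If it is in box 2 (prior 1/4): box 2 holds the prize so is unavailable; the host chooses uniformly among the 2 others, probability 1/2; weight (1/4)·(1/2) = 1/8.
If it is in box 3 (prior 1/4): the host opened box 3, so this case is ruled out; weight (1/4)·0 = 0.
If it is in box 4 (prior 1/4): box 2 is available but not opened, probability 1/7; weight (1/4)·(1/7) = 1/28.
The weights sum to 5/28.
So P(the gold coin in box 2 | the host opened box 3) = (1/8) / (5/28) = 7/10.

7/10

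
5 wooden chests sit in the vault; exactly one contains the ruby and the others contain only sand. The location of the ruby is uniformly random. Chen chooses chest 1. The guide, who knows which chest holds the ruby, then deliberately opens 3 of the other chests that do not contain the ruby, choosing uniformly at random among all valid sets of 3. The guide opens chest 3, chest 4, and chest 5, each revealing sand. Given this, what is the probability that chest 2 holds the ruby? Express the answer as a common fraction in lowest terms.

Apply Bayes' rule, conditioning on where the ruby actually is.
If it is in chest 1 (prior 1/5): the guide has 4 equally likely choices, so probability 1/4; weight (1/5)·(1/4) = 1/20.
If it is in chest 2 (prior 1/5): the guide has no choice, probability 1; weight (1/5)·1 = 1/5.
If it is in any of chests 3, 4, and 5 (prior 1/5 each): that chest was opened and seen not to hold the prize — ruled out; weight (1/5)·0 = 0 each.
The weights sum to 1/4.
So P(the ruby in chest 2 | the guide opened chest 3, chest 4, and chest 5) = (1/5) / (1/4) = 4/5.

4/5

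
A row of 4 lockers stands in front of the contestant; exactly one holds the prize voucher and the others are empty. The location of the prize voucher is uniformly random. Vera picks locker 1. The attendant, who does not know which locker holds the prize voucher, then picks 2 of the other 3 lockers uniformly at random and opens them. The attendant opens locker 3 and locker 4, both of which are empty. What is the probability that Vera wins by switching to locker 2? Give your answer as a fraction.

Consider each possible location of the prize voucher in turn.
If it is in either of lockers 1 and 2 (prior 1/4 each): the attendant picks exactly this set with probability 1/3 regardless, and none is the prize; weight (1/4)·(1/3) = 1/12 each.
If it is in either of lockers 3 and 4 (prior 1/4 each): that locker was opened and seen not to hold the prize — ruled out; weight (1/4)·0 = 0 each.
The weights sum to 1/6.
So P(the prize voucher in locker 2 | the attendant opened locker 3 and locker 4) = (1/12) / (1/6) = 1/2.

1/2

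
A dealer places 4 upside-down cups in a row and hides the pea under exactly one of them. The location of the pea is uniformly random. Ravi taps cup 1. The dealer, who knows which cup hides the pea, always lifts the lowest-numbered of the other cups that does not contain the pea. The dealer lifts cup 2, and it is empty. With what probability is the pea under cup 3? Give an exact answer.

Apply Bayes' rule, conditioning on where the pea actually is.
If it is under any of cups 1, 3, and 4 (prior 1/4 each): cup 2 is the lowest-numbered option available, probability 1; weight (1/4)·1 = 1/4 each.
If it is under cup 2 (prior 1/4): the dealer opened cup 2, so this case is ruled out; weight (1/4)·0 = 0.
The weights sum to 3/4.
So P(the pea under cup 3 | the dealer opened cup 2) = (1/4) / (3/4) = 1/3.

1/3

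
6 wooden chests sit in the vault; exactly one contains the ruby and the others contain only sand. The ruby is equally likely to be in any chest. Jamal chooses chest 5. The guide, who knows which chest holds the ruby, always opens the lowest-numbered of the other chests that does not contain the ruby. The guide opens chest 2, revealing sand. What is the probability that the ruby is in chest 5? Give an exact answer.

0

Apply Bayes' rule, conditioning on where the ruby actually is.
If it is in chest 1 (prior 1/6): chest 2 is the lowest-numbered option available, probability 1; weight (1/6)·1 = 1/6.
If it is in chest 2 (prior 1/6): the guide opened chest 2, so this case is ruled out; weight (1/6)·0 = 0.
If it is in any of chests 3, 4, 5, and 6 (prior 1/6 each): the guide would have opened chest 1 instead, probability 0; weight (1/6)·0 = 0 each.
The weights sum to 1/6.
So P(the ruby in chest 5 | the guide opened chest 2) = 0 / (1/6) = 0.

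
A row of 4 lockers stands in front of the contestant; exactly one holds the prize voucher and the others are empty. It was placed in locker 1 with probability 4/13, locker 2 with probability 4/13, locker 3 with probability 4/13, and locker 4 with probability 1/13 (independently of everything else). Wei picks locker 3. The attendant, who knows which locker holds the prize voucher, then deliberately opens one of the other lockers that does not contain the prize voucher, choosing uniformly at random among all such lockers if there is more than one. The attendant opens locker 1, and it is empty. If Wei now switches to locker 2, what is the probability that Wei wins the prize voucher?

Condition on the true location of the prize voucher.
If it is in locker 1 (prior 4/13): the attendant opened locker 1, so this case is ruled out; weight (4/13)·0 = 0.
If it is in locker 2 (prior 4/13): the attendant has 2 equally likely choices, so probability 1/2; weight (4/13)·(1/2) = 2/13.
If it is in locker 3 (prior 4/13): the attendant has 3 equally likely choices, so probability 1/3; weight (4/13)·(1/3) = 4/39.
If it is in locker 4 (prior 1/13): the attendant has 2 equally likely choices, so probability 1/2; weight (1/13)·(1/2) = 1/26.
The weights sum to 23/78.
So P(the prize voucher in locker 2 | the attendant opened locker 1) = (2/13) / (23/78) = 12/23.

12/23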